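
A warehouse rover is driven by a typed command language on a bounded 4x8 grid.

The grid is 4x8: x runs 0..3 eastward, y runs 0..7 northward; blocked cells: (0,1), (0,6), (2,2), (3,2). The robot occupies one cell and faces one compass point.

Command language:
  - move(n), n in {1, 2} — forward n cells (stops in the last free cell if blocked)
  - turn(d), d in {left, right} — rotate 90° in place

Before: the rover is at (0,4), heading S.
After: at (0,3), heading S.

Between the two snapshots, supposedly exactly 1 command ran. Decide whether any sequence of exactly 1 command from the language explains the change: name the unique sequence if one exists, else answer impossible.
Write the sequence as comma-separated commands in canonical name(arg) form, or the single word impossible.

key: heading stays S — the single command does not turn
begin: at (0,4), heading S
step 1 (move(1)): at (0,3), heading S
all 4 alternatives checked — unique.

move(1)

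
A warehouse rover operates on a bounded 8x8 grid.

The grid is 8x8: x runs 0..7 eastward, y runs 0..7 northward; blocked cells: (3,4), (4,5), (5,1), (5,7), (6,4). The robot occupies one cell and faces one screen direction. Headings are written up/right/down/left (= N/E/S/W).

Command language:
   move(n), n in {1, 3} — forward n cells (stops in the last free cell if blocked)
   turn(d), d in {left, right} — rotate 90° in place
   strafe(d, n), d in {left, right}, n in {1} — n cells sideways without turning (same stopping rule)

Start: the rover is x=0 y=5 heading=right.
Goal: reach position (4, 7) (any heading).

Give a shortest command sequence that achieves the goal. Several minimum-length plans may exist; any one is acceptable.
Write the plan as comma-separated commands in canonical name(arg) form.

from: x=0 y=5 heading=right
t=1 move(3) ⇒ x=3 y=5 heading=right
t=2 strafe(left, 1) ⇒ x=3 y=6 heading=right
t=3 strafe(left, 1) ⇒ x=3 y=7 heading=right
t=4 move(3) ⇒ x=4 y=7 heading=right
no 3-step plan works, so 4 is optimal.

move(3), strafe(left, 1), strafe(left, 1), move(3)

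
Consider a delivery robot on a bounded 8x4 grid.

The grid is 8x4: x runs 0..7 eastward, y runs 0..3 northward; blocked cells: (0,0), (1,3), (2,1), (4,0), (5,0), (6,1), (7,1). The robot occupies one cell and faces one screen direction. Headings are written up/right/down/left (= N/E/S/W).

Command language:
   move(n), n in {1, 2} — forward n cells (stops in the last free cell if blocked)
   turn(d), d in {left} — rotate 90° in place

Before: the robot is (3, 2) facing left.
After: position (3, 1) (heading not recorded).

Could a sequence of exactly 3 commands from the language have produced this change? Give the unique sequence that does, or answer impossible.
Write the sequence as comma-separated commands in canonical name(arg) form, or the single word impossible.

from: (3, 2) facing left
step 1 (turn(left)): (3, 2) facing down
step 2 (move(1)): (3, 1) facing down
step 3 (turn(left)): (3, 1) facing right
all 27 alternatives checked — unique.

turn(left), move(1), turn(left)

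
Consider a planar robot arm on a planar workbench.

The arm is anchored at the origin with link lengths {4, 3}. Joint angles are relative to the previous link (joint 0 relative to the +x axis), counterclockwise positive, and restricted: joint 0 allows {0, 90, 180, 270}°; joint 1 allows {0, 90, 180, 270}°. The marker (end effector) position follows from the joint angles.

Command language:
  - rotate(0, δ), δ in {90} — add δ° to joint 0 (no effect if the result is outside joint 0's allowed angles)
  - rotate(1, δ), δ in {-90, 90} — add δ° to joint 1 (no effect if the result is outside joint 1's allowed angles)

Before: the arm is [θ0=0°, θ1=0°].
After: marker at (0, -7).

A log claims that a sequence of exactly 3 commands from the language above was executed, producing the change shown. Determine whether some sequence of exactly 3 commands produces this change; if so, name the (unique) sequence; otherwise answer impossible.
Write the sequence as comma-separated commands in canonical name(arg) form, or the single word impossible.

t0: [θ0=0°, θ1=0°]
[1] after rotate(0, 90): [θ0=90°, θ1=0°]
[2] after rotate(0, 90): [θ0=180°, θ1=0°]
[3] after rotate(0, 90): [θ0=270°, θ1=0°]
no rival 3-sequence matches.

rotate(0, 90), rotate(0, 90), rotate(0, 90)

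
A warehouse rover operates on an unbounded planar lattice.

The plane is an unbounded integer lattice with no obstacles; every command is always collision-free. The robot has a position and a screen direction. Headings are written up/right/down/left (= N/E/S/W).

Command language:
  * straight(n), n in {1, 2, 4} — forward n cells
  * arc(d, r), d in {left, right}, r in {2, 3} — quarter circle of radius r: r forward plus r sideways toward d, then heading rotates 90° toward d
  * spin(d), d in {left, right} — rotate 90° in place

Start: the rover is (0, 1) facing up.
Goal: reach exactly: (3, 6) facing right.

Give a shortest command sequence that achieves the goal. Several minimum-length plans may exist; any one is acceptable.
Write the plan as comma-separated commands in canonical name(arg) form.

start: (0, 1) facing up
1. straight(2) → (0, 3) facing up
2. arc(right, 3) → (3, 6) facing right
no 1-step plan works, so 2 is optimal.

straight(2), arc(right, 3)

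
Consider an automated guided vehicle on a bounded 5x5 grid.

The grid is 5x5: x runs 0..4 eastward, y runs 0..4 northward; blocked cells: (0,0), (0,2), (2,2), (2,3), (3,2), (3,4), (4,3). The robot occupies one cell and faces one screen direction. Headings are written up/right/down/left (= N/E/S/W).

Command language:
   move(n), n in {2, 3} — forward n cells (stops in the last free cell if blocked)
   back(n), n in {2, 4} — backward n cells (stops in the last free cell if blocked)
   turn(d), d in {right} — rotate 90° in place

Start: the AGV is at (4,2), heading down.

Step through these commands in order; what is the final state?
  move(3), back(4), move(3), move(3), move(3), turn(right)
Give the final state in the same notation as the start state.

start: at (4,2), heading down
1. move(3) → at (4,0), heading down
2. back(4) → at (4,2), heading down
3. move(3) → at (4,0), heading down
4. move(3) → at (4,0), heading down
5. move(3) → at (4,0), heading down
6. turn(right) → at (4,0), heading left

at (4,0), heading left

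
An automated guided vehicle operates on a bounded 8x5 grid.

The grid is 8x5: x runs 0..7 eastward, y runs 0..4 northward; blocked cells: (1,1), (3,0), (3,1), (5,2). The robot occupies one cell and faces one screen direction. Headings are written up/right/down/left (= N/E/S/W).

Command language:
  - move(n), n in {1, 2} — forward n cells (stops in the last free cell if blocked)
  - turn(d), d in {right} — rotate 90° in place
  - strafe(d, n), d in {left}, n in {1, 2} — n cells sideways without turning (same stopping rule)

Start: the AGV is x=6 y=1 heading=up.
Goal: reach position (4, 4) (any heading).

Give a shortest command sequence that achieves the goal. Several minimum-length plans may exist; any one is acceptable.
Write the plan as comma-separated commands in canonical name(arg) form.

strafe(left, 2), move(2), move(2)

start: x=6 y=1 heading=up
t=1 strafe(left, 2) ⇒ x=4 y=1 heading=up
t=2 move(2) ⇒ x=4 y=3 heading=up
t=3 move(2) ⇒ x=4 y=4 heading=up
minimal: 3 command(s), checked below 3.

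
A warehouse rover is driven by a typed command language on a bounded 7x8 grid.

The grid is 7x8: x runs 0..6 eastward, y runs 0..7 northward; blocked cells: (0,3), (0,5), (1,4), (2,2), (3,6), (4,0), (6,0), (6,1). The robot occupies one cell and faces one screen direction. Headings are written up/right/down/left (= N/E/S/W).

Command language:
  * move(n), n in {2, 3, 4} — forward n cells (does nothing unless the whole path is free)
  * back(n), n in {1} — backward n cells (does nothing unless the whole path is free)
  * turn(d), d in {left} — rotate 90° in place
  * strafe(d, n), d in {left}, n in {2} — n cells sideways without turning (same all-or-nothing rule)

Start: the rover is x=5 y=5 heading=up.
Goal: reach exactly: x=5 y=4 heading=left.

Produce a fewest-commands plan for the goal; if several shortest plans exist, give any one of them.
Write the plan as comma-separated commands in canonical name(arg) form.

back(1), turn(left)

from: x=5 y=5 heading=up
1. back(1) → x=5 y=4 heading=up
2. turn(left) → x=5 y=4 heading=left
minimal: 2 command(s), checked below 2.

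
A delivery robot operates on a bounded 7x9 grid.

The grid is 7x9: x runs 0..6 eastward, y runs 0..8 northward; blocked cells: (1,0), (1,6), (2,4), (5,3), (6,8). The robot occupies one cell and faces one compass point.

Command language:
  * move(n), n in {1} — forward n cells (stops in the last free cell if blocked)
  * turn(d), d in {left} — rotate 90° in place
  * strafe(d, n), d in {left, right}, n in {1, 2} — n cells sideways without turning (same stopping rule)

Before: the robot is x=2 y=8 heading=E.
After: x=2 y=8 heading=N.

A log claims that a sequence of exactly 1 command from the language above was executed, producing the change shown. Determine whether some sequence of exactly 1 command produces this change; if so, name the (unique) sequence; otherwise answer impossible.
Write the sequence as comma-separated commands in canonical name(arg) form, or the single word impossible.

key: (2,8) unchanged — the single command moves nothing
start: x=2 y=8 heading=E
1. turn(left) → x=2 y=8 heading=N
no other 1-command option fits: unique.

turn(left)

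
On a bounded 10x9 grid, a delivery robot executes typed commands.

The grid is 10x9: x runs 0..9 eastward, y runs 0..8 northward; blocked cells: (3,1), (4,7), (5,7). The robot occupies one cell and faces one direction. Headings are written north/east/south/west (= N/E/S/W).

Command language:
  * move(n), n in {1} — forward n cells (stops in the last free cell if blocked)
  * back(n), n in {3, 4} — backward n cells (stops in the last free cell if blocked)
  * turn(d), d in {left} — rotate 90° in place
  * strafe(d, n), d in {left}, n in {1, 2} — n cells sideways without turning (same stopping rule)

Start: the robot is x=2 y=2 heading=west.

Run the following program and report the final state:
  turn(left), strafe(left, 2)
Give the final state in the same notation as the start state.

x=4 y=2 heading=south

start: x=2 y=2 heading=west
[1] after turn(left): x=2 y=2 heading=south
[2] after strafe(left, 2): x=4 y=2 heading=south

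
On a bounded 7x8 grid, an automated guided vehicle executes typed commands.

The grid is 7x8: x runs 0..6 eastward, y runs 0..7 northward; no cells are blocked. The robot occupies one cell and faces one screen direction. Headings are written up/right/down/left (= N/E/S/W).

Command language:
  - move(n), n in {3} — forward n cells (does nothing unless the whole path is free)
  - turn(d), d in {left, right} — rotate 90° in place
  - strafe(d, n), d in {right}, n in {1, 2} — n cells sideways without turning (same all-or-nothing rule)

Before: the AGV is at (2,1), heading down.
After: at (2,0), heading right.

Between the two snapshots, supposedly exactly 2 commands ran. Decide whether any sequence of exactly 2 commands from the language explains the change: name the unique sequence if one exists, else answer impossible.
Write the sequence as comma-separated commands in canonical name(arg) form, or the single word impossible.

key: order matters: swapping turn(left) and strafe(right, 1) lands elsewhere
t0: at (2,1), heading down
1. turn(left) → at (2,1), heading right
2. strafe(right, 1) → at (2,0), heading right
all 25 alternatives checked — unique.

turn(left), strafe(right, 1)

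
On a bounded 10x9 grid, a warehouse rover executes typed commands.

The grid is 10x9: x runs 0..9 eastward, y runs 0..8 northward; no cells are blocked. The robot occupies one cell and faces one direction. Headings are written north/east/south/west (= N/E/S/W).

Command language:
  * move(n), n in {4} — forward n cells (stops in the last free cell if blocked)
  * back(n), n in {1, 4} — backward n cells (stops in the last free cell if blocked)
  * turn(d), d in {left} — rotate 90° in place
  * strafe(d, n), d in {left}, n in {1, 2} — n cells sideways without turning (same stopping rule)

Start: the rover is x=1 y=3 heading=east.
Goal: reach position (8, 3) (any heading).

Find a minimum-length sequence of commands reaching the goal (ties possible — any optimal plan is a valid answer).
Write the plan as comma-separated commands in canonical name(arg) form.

move(4), move(4), back(1)

from: x=1 y=3 heading=east
step 1 (move(4)): x=5 y=3 heading=east
step 2 (move(4)): x=9 y=3 heading=east
step 3 (back(1)): x=8 y=3 heading=east
nothing shorter than 3 reaches the goal.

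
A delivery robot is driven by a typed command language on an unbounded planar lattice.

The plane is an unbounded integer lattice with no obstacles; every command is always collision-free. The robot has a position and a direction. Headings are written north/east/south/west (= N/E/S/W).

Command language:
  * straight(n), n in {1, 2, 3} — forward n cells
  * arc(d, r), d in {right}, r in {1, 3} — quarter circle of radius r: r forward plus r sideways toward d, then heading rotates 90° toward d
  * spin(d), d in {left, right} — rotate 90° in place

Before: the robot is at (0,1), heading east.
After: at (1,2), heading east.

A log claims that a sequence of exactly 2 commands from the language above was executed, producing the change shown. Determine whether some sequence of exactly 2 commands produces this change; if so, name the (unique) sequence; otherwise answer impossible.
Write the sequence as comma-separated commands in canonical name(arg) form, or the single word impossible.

spin(left), arc(right, 1)

key: running arc(right, 1) before spin(left) would end elsewhere — order is forced
t0: at (0,1), heading east
step 1 (spin(left)): at (0,1), heading north
step 2 (arc(right, 1)): at (1,2), heading east
uniquely the one of 49 2-step routes that fits.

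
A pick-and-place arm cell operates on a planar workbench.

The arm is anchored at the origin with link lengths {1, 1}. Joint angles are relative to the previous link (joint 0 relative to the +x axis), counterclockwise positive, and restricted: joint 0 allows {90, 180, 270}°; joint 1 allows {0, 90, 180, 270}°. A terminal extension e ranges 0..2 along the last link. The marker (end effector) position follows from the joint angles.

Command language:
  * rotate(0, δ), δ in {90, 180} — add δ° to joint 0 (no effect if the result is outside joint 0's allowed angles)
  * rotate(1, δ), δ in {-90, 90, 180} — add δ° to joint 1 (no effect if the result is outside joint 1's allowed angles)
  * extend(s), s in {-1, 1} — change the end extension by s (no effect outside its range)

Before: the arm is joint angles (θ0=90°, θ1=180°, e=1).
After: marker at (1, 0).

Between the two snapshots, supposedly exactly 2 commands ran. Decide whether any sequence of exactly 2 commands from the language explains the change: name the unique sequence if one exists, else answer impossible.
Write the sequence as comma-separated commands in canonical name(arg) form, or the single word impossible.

rotate(0, 90), rotate(0, 180)

key: running rotate(0, 180) before rotate(0, 90) would end elsewhere — order is forced
initial: joint angles (θ0=90°, θ1=180°, e=1)
[1] after rotate(0, 90): joint angles (θ0=180°, θ1=180°, e=1)
[2] after rotate(0, 180): joint angles (θ0=180°, θ1=180°, e=1)
no other 2-command option fits: unique.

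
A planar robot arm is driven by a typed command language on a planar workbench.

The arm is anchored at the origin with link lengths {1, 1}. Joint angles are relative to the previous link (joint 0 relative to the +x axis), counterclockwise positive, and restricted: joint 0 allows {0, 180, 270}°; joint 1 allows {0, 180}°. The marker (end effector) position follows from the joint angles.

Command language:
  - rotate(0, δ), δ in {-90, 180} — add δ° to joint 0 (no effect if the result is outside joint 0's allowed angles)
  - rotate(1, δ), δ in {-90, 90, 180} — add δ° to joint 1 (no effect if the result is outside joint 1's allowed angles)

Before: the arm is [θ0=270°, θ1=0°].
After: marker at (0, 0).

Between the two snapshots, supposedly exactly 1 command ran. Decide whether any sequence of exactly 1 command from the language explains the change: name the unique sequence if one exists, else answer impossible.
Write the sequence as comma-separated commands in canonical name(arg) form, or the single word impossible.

rotate(1, 180)

start: [θ0=270°, θ1=0°]
[1] after rotate(1, 180): [θ0=270°, θ1=180°]
no rival 1-sequence matches.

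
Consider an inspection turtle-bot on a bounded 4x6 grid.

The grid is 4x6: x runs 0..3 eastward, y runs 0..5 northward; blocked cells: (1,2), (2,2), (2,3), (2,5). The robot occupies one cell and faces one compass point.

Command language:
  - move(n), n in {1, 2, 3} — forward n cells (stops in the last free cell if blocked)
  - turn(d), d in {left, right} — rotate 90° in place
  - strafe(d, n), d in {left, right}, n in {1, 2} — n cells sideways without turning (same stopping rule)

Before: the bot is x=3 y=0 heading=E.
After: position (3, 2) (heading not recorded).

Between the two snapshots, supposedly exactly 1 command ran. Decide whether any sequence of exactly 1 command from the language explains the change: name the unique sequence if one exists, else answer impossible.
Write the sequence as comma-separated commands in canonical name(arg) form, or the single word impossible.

strafe(left, 2)

from: x=3 y=0 heading=E
t=1 strafe(left, 2) ⇒ x=3 y=2 heading=E
all 9 alternatives checked — unique.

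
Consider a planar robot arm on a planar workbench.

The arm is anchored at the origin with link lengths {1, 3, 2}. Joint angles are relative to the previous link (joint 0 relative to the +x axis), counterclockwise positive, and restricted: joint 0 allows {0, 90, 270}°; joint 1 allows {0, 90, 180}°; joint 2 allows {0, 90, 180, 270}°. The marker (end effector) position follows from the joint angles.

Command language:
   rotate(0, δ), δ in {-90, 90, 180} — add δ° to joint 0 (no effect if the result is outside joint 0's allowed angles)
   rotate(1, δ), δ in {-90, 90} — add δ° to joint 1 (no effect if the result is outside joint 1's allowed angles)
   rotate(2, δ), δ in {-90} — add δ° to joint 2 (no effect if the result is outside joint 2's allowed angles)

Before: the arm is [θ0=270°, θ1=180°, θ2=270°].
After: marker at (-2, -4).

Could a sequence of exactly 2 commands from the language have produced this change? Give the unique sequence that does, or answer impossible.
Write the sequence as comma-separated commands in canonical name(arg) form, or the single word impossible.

rotate(1, -90), rotate(1, -90)

begin: [θ0=270°, θ1=180°, θ2=270°]
[1] after rotate(1, -90): [θ0=270°, θ1=90°, θ2=270°]
[2] after rotate(1, -90): [θ0=270°, θ1=0°, θ2=270°]
no other 2-command option fits: unique.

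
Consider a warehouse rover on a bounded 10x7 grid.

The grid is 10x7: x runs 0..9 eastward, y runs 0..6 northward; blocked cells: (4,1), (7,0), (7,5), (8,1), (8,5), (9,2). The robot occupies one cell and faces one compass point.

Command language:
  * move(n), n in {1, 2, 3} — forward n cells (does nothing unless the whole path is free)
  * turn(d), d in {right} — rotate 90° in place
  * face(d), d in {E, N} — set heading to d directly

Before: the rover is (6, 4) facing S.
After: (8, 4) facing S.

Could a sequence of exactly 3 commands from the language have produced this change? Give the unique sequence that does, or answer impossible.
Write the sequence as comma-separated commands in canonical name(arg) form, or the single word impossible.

key: order matters: swapping face(E) and turn(right) lands elsewhere
from: (6, 4) facing S
step 1 (face(E)): (6, 4) facing E
step 2 (move(2)): (8, 4) facing E
step 3 (turn(right)): (8, 4) facing S
all 216 alternatives checked — unique.

face(E), move(2), turn(right)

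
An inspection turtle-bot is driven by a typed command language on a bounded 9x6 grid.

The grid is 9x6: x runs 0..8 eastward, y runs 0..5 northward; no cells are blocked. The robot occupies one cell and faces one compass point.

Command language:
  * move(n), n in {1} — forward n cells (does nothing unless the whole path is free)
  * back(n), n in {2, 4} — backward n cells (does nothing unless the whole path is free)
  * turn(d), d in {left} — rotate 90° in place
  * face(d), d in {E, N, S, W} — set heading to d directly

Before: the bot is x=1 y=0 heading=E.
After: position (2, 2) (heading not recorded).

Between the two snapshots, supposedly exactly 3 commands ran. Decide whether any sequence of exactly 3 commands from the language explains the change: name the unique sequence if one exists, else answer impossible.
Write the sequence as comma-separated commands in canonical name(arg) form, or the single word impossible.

key: order matters: swapping move(1) and back(2) lands elsewhere
initial: x=1 y=0 heading=E
t=1 move(1) ⇒ x=2 y=0 heading=E
t=2 face(S) ⇒ x=2 y=0 heading=S
t=3 back(2) ⇒ x=2 y=2 heading=S
all 512 alternatives checked — unique.

move(1), face(S), back(2)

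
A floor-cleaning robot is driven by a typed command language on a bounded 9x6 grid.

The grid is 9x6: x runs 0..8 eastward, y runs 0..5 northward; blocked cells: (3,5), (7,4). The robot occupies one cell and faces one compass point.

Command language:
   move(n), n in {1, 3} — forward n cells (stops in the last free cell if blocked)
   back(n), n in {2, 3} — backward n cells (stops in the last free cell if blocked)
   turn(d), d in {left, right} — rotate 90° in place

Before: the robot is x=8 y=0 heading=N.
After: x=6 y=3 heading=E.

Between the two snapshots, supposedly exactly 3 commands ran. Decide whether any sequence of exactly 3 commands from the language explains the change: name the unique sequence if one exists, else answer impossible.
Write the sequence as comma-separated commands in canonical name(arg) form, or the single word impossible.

key: order matters: swapping move(3) and back(2) lands elsewhere
from: x=8 y=0 heading=N
t=1 move(3) ⇒ x=8 y=3 heading=N
t=2 turn(right) ⇒ x=8 y=3 heading=E
t=3 back(2) ⇒ x=6 y=3 heading=E
uniquely the one of 216 3-step routes that fits.

move(3), turn(right), back(2)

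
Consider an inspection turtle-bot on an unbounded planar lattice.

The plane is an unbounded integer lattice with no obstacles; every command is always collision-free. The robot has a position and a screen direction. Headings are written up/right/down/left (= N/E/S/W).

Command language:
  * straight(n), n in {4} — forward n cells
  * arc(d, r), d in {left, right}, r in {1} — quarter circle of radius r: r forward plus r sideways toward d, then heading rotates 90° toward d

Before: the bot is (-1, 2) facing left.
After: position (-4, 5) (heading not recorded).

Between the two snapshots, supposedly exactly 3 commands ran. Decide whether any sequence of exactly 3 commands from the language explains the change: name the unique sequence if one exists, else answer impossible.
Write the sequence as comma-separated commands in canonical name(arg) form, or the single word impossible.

begin: (-1, 2) facing left
t=1 arc(right, 1) ⇒ (-2, 3) facing up
t=2 arc(left, 1) ⇒ (-3, 4) facing left
t=3 arc(right, 1) ⇒ (-4, 5) facing up
all 27 alternatives checked — unique.

arc(right, 1), arc(left, 1), arc(right, 1)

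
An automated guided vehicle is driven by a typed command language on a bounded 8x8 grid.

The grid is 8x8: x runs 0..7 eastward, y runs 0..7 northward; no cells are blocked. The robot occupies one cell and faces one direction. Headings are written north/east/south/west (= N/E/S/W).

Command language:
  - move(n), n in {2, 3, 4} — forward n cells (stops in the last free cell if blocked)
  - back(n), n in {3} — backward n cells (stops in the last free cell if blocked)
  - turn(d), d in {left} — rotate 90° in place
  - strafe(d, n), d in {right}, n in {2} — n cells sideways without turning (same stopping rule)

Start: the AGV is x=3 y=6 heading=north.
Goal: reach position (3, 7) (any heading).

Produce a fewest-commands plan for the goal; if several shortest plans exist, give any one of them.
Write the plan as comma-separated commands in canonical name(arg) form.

from: x=3 y=6 heading=north
t=1 move(4) ⇒ x=3 y=7 heading=north
shorter routes all fall short; 1 is best.

move(4)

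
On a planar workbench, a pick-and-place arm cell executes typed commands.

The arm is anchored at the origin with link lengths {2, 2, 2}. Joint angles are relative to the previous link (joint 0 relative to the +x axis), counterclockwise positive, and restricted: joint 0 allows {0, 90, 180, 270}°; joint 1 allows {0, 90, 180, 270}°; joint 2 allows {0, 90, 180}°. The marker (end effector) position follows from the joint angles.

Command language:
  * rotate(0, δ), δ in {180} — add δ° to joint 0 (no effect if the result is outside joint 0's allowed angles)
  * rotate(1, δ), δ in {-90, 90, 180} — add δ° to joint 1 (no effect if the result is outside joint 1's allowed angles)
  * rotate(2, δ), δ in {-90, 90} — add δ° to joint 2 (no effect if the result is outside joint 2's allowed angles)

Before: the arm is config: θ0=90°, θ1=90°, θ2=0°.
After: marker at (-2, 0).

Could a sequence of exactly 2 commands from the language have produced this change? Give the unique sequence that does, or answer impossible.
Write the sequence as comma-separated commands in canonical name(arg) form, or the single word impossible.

rotate(2, -90), rotate(2, 90)

key: order matters: swapping rotate(2, -90) and rotate(2, 90) lands elsewhere
begin: config: θ0=90°, θ1=90°, θ2=0°
step 1 (rotate(2, -90)): config: θ0=90°, θ1=90°, θ2=0°
step 2 (rotate(2, 90)): config: θ0=90°, θ1=90°, θ2=90°
uniquely the one of 36 2-step routes that fits.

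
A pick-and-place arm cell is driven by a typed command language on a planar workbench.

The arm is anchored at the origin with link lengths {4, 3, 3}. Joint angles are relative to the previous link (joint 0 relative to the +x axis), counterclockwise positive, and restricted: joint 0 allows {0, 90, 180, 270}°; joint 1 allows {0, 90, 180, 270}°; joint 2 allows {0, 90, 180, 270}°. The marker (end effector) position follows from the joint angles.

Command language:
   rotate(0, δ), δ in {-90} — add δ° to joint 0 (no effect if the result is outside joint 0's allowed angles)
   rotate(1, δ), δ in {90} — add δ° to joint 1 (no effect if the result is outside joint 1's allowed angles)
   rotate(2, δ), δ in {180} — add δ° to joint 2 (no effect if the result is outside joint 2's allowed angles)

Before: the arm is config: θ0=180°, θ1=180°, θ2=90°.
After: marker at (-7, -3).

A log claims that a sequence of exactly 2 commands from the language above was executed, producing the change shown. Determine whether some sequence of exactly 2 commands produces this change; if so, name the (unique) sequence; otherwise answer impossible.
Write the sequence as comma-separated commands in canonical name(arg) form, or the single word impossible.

begin: config: θ0=180°, θ1=180°, θ2=90°
step 1 (rotate(1, 90)): config: θ0=180°, θ1=270°, θ2=90°
step 2 (rotate(1, 90)): config: θ0=180°, θ1=0°, θ2=90°
no other 2-command option fits: unique.

rotate(1, 90), rotate(1, 90)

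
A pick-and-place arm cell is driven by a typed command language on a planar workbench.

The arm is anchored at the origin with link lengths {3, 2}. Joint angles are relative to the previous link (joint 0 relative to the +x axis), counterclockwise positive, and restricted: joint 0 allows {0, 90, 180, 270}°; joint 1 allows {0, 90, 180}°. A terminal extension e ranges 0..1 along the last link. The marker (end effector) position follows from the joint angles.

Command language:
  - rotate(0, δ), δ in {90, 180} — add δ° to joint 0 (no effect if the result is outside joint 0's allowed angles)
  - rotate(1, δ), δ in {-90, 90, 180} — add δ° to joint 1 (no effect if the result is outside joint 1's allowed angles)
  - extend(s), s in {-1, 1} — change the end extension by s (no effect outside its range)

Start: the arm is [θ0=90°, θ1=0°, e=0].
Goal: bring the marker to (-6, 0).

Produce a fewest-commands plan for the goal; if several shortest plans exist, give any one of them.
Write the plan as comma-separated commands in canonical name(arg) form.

t0: [θ0=90°, θ1=0°, e=0]
step 1 (extend(1)): [θ0=90°, θ1=0°, e=1]
step 2 (rotate(0, 90)): [θ0=180°, θ1=0°, e=1]
minimal: 2 command(s), checked below 2.

extend(1), rotate(0, 90)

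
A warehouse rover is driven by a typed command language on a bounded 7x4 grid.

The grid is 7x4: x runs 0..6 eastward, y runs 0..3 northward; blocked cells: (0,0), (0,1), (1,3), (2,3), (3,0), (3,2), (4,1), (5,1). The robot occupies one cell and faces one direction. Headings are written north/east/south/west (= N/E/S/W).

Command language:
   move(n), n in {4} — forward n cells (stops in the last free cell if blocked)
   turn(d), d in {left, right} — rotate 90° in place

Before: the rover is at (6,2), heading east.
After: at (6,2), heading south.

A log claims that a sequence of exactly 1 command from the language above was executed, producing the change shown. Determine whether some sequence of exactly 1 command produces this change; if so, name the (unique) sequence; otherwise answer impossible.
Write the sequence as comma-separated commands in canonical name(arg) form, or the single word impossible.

turn(right)

key: parked at (6,2) the whole time — nothing moves the robot
start: at (6,2), heading east
[1] after turn(right): at (6,2), heading south
all 3 alternatives checked — unique.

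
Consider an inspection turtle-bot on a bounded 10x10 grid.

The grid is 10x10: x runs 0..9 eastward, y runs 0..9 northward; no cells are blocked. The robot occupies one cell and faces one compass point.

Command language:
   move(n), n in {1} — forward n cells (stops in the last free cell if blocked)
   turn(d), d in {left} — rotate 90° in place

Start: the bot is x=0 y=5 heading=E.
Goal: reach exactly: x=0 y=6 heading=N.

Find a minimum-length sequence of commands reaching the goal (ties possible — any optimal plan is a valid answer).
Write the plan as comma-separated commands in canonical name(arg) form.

start: x=0 y=5 heading=E
[1] after turn(left): x=0 y=5 heading=N
[2] after move(1): x=0 y=6 heading=N
no 1-step plan works, so 2 is optimal.

turn(left), move(1)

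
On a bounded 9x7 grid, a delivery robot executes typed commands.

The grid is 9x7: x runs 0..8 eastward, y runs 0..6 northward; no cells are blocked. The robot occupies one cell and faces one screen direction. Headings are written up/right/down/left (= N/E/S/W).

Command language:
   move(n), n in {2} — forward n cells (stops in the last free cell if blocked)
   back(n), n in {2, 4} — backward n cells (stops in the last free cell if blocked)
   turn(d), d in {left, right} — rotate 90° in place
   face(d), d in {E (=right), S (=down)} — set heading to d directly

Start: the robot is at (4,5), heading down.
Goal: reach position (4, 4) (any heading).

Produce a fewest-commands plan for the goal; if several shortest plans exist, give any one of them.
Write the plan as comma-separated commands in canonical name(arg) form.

t0: at (4,5), heading down
step 1 (back(2)): at (4,6), heading down
step 2 (move(2)): at (4,4), heading down
minimal: 2 command(s), checked below 2.

back(2), move(2)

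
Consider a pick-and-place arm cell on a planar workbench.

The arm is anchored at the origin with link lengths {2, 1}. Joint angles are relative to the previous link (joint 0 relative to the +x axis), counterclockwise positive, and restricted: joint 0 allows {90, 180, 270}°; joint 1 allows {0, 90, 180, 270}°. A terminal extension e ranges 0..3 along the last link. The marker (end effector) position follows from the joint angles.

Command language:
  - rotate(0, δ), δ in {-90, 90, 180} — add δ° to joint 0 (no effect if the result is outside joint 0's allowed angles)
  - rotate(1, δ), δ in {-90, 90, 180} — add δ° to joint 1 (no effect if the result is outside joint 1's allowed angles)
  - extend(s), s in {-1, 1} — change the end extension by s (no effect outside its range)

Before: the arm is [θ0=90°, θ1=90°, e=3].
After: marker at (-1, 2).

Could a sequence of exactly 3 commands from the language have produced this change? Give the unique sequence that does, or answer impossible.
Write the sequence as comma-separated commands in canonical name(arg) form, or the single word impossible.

initial: [θ0=90°, θ1=90°, e=3]
[1] after extend(-1): [θ0=90°, θ1=90°, e=2]
[2] after extend(-1): [θ0=90°, θ1=90°, e=1]
[3] after extend(-1): [θ0=90°, θ1=90°, e=0]
all 512 alternatives checked — unique.

extend(-1), extend(-1), extend(-1)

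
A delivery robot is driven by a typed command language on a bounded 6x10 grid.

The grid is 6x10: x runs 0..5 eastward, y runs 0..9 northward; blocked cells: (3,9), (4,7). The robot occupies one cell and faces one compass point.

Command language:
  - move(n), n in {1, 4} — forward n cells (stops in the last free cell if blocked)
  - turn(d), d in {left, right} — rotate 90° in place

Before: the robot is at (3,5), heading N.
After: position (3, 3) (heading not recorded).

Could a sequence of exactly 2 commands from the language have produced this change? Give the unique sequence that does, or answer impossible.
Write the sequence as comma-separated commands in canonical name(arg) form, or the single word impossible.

impossible

checked all 2-command options: none fits.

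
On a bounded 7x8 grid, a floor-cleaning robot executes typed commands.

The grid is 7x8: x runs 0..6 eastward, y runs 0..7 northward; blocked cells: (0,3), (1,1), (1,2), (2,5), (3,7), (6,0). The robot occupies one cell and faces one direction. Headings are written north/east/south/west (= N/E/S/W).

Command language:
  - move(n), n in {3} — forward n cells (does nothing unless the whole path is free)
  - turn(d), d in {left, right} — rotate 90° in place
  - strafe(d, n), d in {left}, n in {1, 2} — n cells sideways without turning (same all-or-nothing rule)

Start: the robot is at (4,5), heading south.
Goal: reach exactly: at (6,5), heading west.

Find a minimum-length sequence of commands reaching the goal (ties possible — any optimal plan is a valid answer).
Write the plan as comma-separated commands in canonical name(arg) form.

strafe(left, 2), turn(right)

initial: at (4,5), heading south
t=1 strafe(left, 2) ⇒ at (6,5), heading south
t=2 turn(right) ⇒ at (6,5), heading west
nothing shorter than 2 reaches the goal.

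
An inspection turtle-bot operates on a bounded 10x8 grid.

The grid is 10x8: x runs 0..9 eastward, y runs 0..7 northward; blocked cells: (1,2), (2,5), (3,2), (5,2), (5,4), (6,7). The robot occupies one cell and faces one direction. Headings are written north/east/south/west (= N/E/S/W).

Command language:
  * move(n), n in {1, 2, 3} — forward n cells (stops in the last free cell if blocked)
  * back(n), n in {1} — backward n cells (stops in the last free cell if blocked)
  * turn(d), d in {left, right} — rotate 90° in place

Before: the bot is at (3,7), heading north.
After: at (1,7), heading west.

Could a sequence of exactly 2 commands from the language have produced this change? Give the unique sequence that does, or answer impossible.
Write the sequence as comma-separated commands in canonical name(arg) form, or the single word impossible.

turn(left), move(2)

key: cell and facing (now W) both changed — the 2 commands mix motion and turning
initial: at (3,7), heading north
t=1 turn(left) ⇒ at (3,7), heading west
t=2 move(2) ⇒ at (1,7), heading west
all 36 alternatives checked — unique.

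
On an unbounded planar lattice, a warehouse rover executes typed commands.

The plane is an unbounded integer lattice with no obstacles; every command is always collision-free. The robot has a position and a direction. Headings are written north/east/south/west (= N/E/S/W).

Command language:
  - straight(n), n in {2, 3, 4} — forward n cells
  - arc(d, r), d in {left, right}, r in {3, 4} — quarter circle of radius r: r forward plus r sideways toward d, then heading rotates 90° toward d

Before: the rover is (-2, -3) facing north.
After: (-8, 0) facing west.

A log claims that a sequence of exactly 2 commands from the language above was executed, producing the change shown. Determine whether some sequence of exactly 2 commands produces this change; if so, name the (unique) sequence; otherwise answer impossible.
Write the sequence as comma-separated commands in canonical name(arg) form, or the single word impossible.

key: order matters: swapping arc(left, 3) and straight(3) lands elsewhere
start: (-2, -3) facing north
step 1 (arc(left, 3)): (-5, 0) facing west
step 2 (straight(3)): (-8, 0) facing west
no rival 2-sequence matches.

arc(left, 3), straight(3)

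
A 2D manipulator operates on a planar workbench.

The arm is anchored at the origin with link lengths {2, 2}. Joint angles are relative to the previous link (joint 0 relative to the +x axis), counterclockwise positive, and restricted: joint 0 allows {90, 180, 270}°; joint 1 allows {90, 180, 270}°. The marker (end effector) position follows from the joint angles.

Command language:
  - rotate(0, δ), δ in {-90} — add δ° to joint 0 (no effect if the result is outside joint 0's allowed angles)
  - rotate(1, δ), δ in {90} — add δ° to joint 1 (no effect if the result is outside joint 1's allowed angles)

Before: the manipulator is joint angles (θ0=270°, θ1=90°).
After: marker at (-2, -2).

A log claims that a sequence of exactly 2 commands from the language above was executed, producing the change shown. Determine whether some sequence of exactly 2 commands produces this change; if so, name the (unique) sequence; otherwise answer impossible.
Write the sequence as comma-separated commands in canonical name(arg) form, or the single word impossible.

start: joint angles (θ0=270°, θ1=90°)
step 1 (rotate(1, 90)): joint angles (θ0=270°, θ1=180°)
step 2 (rotate(1, 90)): joint angles (θ0=270°, θ1=270°)
all 4 alternatives checked — unique.

rotate(1, 90), rotate(1, 90)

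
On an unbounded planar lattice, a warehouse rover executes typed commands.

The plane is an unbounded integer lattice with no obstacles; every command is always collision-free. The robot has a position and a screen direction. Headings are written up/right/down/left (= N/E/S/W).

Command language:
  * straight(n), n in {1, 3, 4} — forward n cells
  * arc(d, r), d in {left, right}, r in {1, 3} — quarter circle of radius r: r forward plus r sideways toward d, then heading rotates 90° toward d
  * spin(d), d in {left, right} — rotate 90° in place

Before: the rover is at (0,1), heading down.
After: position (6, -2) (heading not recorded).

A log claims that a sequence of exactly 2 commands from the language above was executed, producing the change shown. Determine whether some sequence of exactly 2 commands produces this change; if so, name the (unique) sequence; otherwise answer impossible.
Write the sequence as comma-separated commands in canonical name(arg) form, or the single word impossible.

arc(left, 3), straight(3)

key: order matters: swapping arc(left, 3) and straight(3) lands elsewhere
t0: at (0,1), heading down
step 1 (arc(left, 3)): at (3,-2), heading right
step 2 (straight(3)): at (6,-2), heading right
uniquely the one of 81 2-step routes that fits.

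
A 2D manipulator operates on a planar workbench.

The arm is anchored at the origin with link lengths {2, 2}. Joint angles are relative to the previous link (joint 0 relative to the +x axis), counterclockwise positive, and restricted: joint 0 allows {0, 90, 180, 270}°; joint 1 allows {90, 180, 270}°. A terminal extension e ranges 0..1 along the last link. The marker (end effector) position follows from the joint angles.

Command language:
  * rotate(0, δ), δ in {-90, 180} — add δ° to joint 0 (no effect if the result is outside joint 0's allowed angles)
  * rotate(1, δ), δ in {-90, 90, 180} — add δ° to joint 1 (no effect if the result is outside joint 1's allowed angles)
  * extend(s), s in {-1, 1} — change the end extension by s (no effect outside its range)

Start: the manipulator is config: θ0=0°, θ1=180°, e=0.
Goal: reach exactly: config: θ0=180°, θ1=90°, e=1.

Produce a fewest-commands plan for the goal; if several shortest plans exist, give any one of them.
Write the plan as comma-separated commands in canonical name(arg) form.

rotate(0, 180), extend(1), rotate(1, -90)

t0: config: θ0=0°, θ1=180°, e=0
t=1 rotate(0, 180) ⇒ config: θ0=180°, θ1=180°, e=0
t=2 extend(1) ⇒ config: θ0=180°, θ1=180°, e=1
t=3 rotate(1, -90) ⇒ config: θ0=180°, θ1=90°, e=1
minimal: 3 command(s), checked below 3.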